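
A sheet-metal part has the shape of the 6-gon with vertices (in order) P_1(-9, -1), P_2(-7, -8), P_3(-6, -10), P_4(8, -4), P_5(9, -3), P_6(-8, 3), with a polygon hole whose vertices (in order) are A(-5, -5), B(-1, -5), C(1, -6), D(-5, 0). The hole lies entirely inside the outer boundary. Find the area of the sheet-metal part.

107.5

Outer boundary:
Apply the shoelace (surveyor's) formula: 2A = Σ (x_i·y_{i+1} − x_{i+1}·y_i), indices taken mod 6.
P_1→P_2: (-9)(-8) − (-7)(-1) = 65
P_2→P_3: (-7)(-10) − (-6)(-8) = 22
P_3→P_4: (-6)(-4) − (8)(-10) = 104
P_4→P_5: (8)(-3) − (9)(-4) = 12
P_5→P_6: (9)(3) − (-8)(-3) = 3
P_6→P_1: (-8)(-1) − (-9)(3) = 35
Σ = 241
Area = |Σ|/2 = 120.5.
Hole:
Apply the surveyor's formula: 2A = Σ (x_i·y_{i+1} − x_{i+1}·y_i), indices taken mod 4.
Cross-terms: 20, 11, -30, 25  ⇒  Σ = 26
Area = |Σ|/2 = 13.
Net area = 120.5 − 13 = 107.5.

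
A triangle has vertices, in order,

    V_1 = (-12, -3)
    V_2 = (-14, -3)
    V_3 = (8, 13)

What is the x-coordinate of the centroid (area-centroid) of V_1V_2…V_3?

Apply Gauss's area formula. First the cross-terms c_i = x_i·y_{i+1} − x_{i+1}·y_i:
  -6, -158, 132  ⇒  2A = -32, A = -16.
Then Σ (x_i + x_{i+1})·c_i = 576, so x̄ = 576 / (6·(-16)) = -6.

-6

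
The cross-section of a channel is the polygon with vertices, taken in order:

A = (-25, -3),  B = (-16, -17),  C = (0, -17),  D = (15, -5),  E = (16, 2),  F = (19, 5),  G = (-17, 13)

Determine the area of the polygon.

882

Σ = (377) + (272) + (255) + (110) + (42) + (332) + (376) = 1764
Area = |Σ|/2 = 882.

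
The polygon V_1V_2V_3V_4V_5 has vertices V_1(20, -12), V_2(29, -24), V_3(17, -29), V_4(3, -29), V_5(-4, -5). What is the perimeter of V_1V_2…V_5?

92

|V_1V_2| = √((9)² + (-12)²) = √225 = 15
|V_2V_3| = √((-12)² + (-5)²) = √169 = 13
|V_3V_4| = √((-14)² + (0)²) = √196 = 14
|V_4V_5| = √((-7)² + (24)²) = √625 = 25
|V_5V_1| = √((24)² + (-7)²) = √625 = 25
Perimeter = 15 + 13 + 14 + 25 + 25 = 92.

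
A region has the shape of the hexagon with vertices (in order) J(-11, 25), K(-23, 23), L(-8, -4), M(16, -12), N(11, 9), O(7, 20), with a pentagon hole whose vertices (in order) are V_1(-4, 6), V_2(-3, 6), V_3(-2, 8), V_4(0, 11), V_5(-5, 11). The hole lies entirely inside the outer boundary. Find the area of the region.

Outer boundary:
Cross-terms: 322, 276, 160, 276, 157, 395  ⇒  Σ = 1586
Area = |Σ|/2 = 793.
Hole:
Σ = (-6) + (-12) + (-22) + (55) + (14) = 29
Area = |Σ|/2 = 14.5.
Net area = 793 − 14.5 = 778.5.

778.5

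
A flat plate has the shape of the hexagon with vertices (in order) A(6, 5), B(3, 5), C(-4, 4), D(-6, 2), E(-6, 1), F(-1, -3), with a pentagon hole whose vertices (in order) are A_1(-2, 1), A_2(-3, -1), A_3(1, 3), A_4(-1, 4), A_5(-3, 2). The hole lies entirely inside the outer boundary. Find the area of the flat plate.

43

Outer boundary:
A→B: (6)(5) − (3)(5) = 15
B→C: (3)(4) − (-4)(5) = 32
C→D: (-4)(2) − (-6)(4) = 16
D→E: (-6)(1) − (-6)(2) = 6
E→F: (-6)(-3) − (-1)(1) = 19
F→A: (-1)(5) − (6)(-3) = 13
Σ = 101
Area = |Σ|/2 = 50.5.
Hole:
A_1→A_2: (-2)(-1) − (-3)(1) = 5
A_2→A_3: (-3)(3) − (1)(-1) = -8
A_3→A_4: (1)(4) − (-1)(3) = 7
A_4→A_5: (-1)(2) − (-3)(4) = 10
A_5→A_1: (-3)(1) − (-2)(2) = 1
Σ = 15
Area = |Σ|/2 = 7.5.
Net area = 50.5 − 7.5 = 43.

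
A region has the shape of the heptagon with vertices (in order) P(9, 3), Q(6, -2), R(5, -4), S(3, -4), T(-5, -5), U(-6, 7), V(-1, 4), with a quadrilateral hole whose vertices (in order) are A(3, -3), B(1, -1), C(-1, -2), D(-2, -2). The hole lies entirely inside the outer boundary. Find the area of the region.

103.5

Outer boundary:
Σ = (-36) + (-14) + (-8) + (-35) + (-65) + (-17) + (-39) = -214
Area = |Σ|/2 = 107.
Hole:
Apply the surveyor's formula: 2A = Σ (x_i·y_{i+1} − x_{i+1}·y_i), indices taken mod 4.
Cross-terms: 0, -3, -2, 12  ⇒  Σ = 7
Area = |Σ|/2 = 3.5.
Net area = 107 − 3.5 = 103.5.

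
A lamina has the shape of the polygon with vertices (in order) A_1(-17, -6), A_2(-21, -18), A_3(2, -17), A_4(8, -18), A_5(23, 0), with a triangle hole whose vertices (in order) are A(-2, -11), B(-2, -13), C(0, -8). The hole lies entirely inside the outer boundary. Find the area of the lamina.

472.5

Outer boundary:
Apply Gauss's area formula: 2A = Σ (x_i·y_{i+1} − x_{i+1}·y_i), indices taken mod 5.
Σ = (180) + (393) + (100) + (414) + (-138) = 949
Area = |Σ|/2 = 474.5.
Hole:
A→B: (-2)(-13) − (-2)(-11) = 4
B→C: (-2)(-8) − (0)(-13) = 16
C→A: (0)(-11) − (-2)(-8) = -16
Σ = 4
Area = |Σ|/2 = 2.
Net area = 474.5 − 2 = 472.5.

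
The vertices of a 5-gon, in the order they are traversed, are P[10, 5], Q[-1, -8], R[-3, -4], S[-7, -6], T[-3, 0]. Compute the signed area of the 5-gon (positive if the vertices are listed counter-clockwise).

-69

Apply the surveyor's formula: 2A = Σ (x_i·y_{i+1} − x_{i+1}·y_i), indices taken mod 5.
Cross-terms: -75, -20, -10, -18, -15  ⇒  Σ = -138
Signed area = Σ/2 = -69 (negative ⇒ clockwise traversal).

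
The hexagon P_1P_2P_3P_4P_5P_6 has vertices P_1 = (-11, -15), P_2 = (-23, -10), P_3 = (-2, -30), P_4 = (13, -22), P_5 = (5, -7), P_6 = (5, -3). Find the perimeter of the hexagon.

|P_1P_2| = √((-12)² + (5)²) = √169 = 13
|P_2P_3| = √((21)² + (-20)²) = √841 = 29
|P_3P_4| = √((15)² + (8)²) = √289 = 17
|P_4P_5| = √((-8)² + (15)²) = √289 = 17
|P_5P_6| = √((0)² + (4)²) = √16 = 4
|P_6P_1| = √((-16)² + (-12)²) = √400 = 20
Perimeter = 13 + 29 + 17 + 17 + 4 + 20 = 100.

100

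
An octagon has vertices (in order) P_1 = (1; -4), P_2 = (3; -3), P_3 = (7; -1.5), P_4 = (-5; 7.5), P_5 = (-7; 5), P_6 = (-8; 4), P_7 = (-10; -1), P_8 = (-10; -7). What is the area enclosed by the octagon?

Apply the shoelace (surveyor's) formula: 2A = Σ (x_i·y_{i+1} − x_{i+1}·y_i), indices taken mod 8.
Cross-terms: 9, 16.5, 45, 27.5, 12, 48, 60, 47  ⇒  Σ = 265
Area = |Σ|/2 = 132.5.

132.5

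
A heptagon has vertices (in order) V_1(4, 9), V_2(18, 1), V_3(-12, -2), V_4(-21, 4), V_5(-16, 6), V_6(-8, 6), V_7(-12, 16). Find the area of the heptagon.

Apply the surveyor's formula: 2A = Σ (x_i·y_{i+1} − x_{i+1}·y_i), indices taken mod 7.
Cross-terms: -158, -24, -90, -62, -48, -56, -172  ⇒  Σ = -610
Area = |Σ|/2 = 305.

305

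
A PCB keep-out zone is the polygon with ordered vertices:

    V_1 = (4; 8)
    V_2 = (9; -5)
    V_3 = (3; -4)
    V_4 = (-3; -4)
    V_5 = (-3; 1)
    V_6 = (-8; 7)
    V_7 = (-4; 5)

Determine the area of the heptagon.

Cross-terms: -92, -21, -24, -15, -13, -12, -52  ⇒  Σ = -229
Area = |Σ|/2 = 114.5.

114.5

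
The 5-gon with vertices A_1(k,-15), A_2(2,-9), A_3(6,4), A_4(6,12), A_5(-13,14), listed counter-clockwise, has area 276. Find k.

1

Write out the shoelace sum; only the two edges meeting at A_1 involve k:
2·Area = [((-13)·(-15) − k·14) + (k·(-9) − 2·(-15))] + 350
       = -23·k + 575 = 552
⇒ k = 1.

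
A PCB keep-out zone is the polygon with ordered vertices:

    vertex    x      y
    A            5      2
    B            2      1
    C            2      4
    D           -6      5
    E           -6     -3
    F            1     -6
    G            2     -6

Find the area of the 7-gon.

84

Σ = (1) + (6) + (34) + (48) + (39) + (6) + (34) = 168
Area = |Σ|/2 = 84.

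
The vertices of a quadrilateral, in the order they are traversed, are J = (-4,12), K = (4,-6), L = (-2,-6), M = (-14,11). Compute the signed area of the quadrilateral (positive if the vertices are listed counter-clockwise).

-145

J→K: (-4)(-6) − (4)(12) = -24
K→L: (4)(-6) − (-2)(-6) = -36
L→M: (-2)(11) − (-14)(-6) = -106
M→J: (-14)(12) − (-4)(11) = -124
Σ = -290
Signed area = Σ/2 = -145 (negative ⇒ clockwise traversal).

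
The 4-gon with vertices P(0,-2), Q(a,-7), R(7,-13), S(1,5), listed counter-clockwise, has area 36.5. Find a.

Write out the shoelace sum; only the two edges meeting at Q involve a:
2·Area = [(0·(-7) − a·(-2)) + (a·(-13) − 7·(-7))] + 46
       = -11·a + 95 = 73
⇒ a = 2.

2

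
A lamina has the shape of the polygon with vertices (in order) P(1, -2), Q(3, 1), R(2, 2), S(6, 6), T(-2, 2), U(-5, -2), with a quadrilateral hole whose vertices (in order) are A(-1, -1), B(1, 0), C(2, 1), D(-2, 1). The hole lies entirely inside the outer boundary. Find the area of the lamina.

Outer boundary:
Apply Gauss's area formula: 2A = Σ (x_i·y_{i+1} − x_{i+1}·y_i), indices taken mod 6.
Σ = (7) + (4) + (0) + (24) + (14) + (12) = 61
Area = |Σ|/2 = 30.5.
Hole:
Apply Gauss's area formula: 2A = Σ (x_i·y_{i+1} − x_{i+1}·y_i), indices taken mod 4.
Σ = (1) + (1) + (4) + (3) = 9
Area = |Σ|/2 = 4.5.
Net area = 30.5 − 4.5 = 26.

26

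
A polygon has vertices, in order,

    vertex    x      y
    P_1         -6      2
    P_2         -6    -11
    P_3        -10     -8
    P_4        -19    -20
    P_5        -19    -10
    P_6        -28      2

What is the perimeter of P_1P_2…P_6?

|P_1P_2| = √((0)² + (-13)²) = √169 = 13
|P_2P_3| = √((-4)² + (3)²) = √25 = 5
|P_3P_4| = √((-9)² + (-12)²) = √225 = 15
|P_4P_5| = √((0)² + (10)²) = √100 = 10
|P_5P_6| = √((-9)² + (12)²) = √225 = 15
|P_6P_1| = √((22)² + (0)²) = √484 = 22
Perimeter = 13 + 5 + 15 + 10 + 15 + 22 = 80.

80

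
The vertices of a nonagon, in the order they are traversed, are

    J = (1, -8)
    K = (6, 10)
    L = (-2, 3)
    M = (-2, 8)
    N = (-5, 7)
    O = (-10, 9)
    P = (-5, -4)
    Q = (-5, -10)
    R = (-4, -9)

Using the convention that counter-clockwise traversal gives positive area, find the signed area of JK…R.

Σ = (58) + (38) + (-10) + (26) + (25) + (85) + (30) + (5) + (41) = 298
Signed area = Σ/2 = 149 (positive ⇒ counter-clockwise traversal).

149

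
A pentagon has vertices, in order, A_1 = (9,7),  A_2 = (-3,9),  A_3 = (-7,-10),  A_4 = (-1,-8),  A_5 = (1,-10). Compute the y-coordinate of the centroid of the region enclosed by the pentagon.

Apply the shoelace (surveyor's) formula. First the cross-terms c_i = x_i·y_{i+1} − x_{i+1}·y_i:
  102, 93, 46, 18, 97  ⇒  2A = 356, A = 178.
Then Σ (y_i + y_{i+1})·c_i = 96, so ȳ = 96 / (6·178) = 8/89.

8/89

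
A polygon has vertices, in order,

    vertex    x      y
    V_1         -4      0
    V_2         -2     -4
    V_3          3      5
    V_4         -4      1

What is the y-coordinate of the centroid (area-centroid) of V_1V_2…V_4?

Apply the shoelace (surveyor's) formula. First the cross-terms c_i = x_i·y_{i+1} − x_{i+1}·y_i:
  16, 2, 23, 4  ⇒  2A = 45, A = 22.5.
Then Σ (y_i + y_{i+1})·c_i = 80, so ȳ = 80 / (6·22.5) = 16/27.

16/27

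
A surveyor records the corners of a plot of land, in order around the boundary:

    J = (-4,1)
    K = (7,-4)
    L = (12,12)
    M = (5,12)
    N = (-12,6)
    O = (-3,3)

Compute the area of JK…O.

Apply the shoelace (surveyor's) formula: 2A = Σ (x_i·y_{i+1} − x_{i+1}·y_i), indices taken mod 6.
Σ = (9) + (132) + (84) + (174) + (-18) + (9) = 390
Area = |Σ|/2 = 195.

195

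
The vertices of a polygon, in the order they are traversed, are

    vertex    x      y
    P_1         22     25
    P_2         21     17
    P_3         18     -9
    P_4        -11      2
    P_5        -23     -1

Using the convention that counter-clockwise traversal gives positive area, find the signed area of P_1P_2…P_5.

-602.5

Apply the shoelace (surveyor's) formula: 2A = Σ (x_i·y_{i+1} − x_{i+1}·y_i), indices taken mod 5.
P_1→P_2: (22)(17) − (21)(25) = -151
P_2→P_3: (21)(-9) − (18)(17) = -495
P_3→P_4: (18)(2) − (-11)(-9) = -63
P_4→P_5: (-11)(-1) − (-23)(2) = 57
P_5→P_1: (-23)(25) − (22)(-1) = -553
Σ = -1205
Signed area = Σ/2 = -602.5 (negative ⇒ clockwise traversal).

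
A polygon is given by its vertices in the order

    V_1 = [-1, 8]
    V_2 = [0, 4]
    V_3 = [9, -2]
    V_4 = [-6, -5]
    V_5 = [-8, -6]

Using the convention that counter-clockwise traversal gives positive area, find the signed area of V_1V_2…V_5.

Σ = (-4) + (-36) + (-57) + (-4) + (-70) = -171
Signed area = Σ/2 = -85.5 (negative ⇒ clockwise traversal).

-85.5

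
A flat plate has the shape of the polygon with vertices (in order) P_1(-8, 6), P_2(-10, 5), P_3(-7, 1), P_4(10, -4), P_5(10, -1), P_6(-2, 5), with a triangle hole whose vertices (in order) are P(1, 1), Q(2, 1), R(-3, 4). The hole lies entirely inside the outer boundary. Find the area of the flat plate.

83

Outer boundary:
Apply the shoelace (surveyor's) formula: 2A = Σ (x_i·y_{i+1} − x_{i+1}·y_i), indices taken mod 6.
Σ = (20) + (25) + (18) + (30) + (48) + (28) = 169
Area = |Σ|/2 = 84.5.
Hole:
Cross-terms: -1, 11, -7  ⇒  Σ = 3
Area = |Σ|/2 = 1.5.
Net area = 84.5 − 1.5 = 83.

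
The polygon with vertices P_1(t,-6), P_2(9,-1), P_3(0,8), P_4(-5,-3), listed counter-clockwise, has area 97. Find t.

-1

Write out the shoelace sum; only the two edges meeting at P_1 involve t:
2·Area = [((-5)·(-6) − t·(-3)) + (t·(-1) − 9·(-6))] + 112
       = 2·t + 196 = 194
⇒ t = -1.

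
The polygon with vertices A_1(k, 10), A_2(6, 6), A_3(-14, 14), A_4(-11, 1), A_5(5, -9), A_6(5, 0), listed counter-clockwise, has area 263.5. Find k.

The doubled signed area Σ (x_i y_{i+1} − x_{i+1} y_i) is linear in k.
With k=0 it equals 437; the coefficient of k is 6 (from the two edges through A_1).
So 6·k + 437 = 2·263.5 = 527 ⇒ k = 15.

15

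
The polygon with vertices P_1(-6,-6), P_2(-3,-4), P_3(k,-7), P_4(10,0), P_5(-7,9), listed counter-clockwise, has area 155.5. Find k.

Write out the shoelace sum; only the two edges meeting at P_3 involve k:
2·Area = [((-3)·(-7) − k·(-4)) + (k·0 − 10·(-7))] + 192
       = 4·k + 283 = 311
⇒ k = 7.

7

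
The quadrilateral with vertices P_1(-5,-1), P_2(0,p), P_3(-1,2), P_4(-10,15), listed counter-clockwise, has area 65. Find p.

-10

The doubled signed area Σ (x_i y_{i+1} − x_{i+1} y_i) is linear in p.
With p=0 it equals 90; the coefficient of p is -4 (from the two edges through P_2).
So -4·p + 90 = 2·65 = 130 ⇒ p = -10.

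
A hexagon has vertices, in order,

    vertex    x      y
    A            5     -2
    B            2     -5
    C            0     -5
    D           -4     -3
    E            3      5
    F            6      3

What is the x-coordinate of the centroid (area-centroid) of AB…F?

Apply the shoelace formula. First the cross-terms c_i = x_i·y_{i+1} − x_{i+1}·y_i:
  -21, -10, -20, -11, -21, -27  ⇒  2A = -110, A = -55.
Then Σ (x_i + x_{i+1})·c_i = -562, so x̄ = -562 / (6·(-55)) = 281/165.

281/165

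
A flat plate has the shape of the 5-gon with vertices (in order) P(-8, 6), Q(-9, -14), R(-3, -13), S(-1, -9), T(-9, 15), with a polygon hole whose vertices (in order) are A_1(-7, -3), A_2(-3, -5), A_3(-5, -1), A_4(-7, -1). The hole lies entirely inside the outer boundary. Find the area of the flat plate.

104.5

Outer boundary:
Cross-terms: 166, 75, 14, -96, 66  ⇒  Σ = 225
Area = |Σ|/2 = 112.5.
Hole:
A_1→A_2: (-7)(-5) − (-3)(-3) = 26
A_2→A_3: (-3)(-1) − (-5)(-5) = -22
A_3→A_4: (-5)(-1) − (-7)(-1) = -2
A_4→A_1: (-7)(-3) − (-7)(-1) = 14
Σ = 16
Area = |Σ|/2 = 8.
Net area = 112.5 − 8 = 104.5.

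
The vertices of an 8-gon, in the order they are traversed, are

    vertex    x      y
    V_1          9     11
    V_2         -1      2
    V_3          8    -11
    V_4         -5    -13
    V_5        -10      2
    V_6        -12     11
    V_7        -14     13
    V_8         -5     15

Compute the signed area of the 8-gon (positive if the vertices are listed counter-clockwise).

Apply the shoelace formula: 2A = Σ (x_i·y_{i+1} − x_{i+1}·y_i), indices taken mod 8.
Σ = (29) + (-5) + (-159) + (-140) + (-86) + (-2) + (-145) + (-190) = -698
Signed area = Σ/2 = -349 (negative ⇒ clockwise traversal).

-349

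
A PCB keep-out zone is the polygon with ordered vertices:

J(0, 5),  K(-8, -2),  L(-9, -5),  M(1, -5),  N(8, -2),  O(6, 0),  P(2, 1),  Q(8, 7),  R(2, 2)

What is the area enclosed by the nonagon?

J→K: (0)(-2) − (-8)(5) = 40
K→L: (-8)(-5) − (-9)(-2) = 22
L→M: (-9)(-5) − (1)(-5) = 50
M→N: (1)(-2) − (8)(-5) = 38
N→O: (8)(0) − (6)(-2) = 12
O→P: (6)(1) − (2)(0) = 6
P→Q: (2)(7) − (8)(1) = 6
Q→R: (8)(2) − (2)(7) = 2
R→J: (2)(5) − (0)(2) = 10
Σ = 186
Area = |Σ|/2 = 93.

93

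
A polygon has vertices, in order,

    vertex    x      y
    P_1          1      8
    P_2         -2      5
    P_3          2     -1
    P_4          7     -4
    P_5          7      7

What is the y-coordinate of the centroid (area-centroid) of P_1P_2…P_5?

Apply the shoelace formula. First the cross-terms c_i = x_i·y_{i+1} − x_{i+1}·y_i:
  21, -8, -1, 77, 49  ⇒  2A = 138, A = 69.
Then Σ (y_i + y_{i+1})·c_i = 1212, so ȳ = 1212 / (6·69) = 202/69.

202/69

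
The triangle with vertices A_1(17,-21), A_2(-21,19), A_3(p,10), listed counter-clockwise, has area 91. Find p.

Write out the shoelace sum; only the two edges meeting at A_3 involve p:
2·Area = [((-21)·10 − p·19) + (p·(-21) − 17·10)] + -118
       = -40·p + -498 = 182
⇒ p = -17.

-17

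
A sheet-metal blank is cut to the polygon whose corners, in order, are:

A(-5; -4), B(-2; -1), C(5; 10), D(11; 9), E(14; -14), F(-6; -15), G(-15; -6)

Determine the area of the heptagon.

Apply the shoelace (surveyor's) formula: 2A = Σ (x_i·y_{i+1} − x_{i+1}·y_i), indices taken mod 7.
A→B: (-5)(-1) − (-2)(-4) = -3
B→C: (-2)(10) − (5)(-1) = -15
C→D: (5)(9) − (11)(10) = -65
D→E: (11)(-14) − (14)(9) = -280
E→F: (14)(-15) − (-6)(-14) = -294
F→G: (-6)(-6) − (-15)(-15) = -189
G→A: (-15)(-4) − (-5)(-6) = 30
Σ = -816
Area = |Σ|/2 = 408.

408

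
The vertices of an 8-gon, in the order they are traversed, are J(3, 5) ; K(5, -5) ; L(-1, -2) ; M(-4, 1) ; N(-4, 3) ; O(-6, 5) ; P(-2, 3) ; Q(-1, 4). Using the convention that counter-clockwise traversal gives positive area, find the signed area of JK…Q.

Apply the shoelace formula: 2A = Σ (x_i·y_{i+1} − x_{i+1}·y_i), indices taken mod 8.
Cross-terms: -40, -15, -9, -8, -2, -8, -5, -17  ⇒  Σ = -104
Signed area = Σ/2 = -52 (negative ⇒ clockwise traversal).

-52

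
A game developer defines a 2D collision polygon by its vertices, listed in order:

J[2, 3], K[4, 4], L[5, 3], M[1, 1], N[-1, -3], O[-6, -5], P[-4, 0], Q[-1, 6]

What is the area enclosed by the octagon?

Apply Gauss's area formula: 2A = Σ (x_i·y_{i+1} − x_{i+1}·y_i), indices taken mod 8.
Cross-terms: -4, -8, 2, -2, -13, -20, -24, -15  ⇒  Σ = -84
Area = |Σ|/2 = 42.

42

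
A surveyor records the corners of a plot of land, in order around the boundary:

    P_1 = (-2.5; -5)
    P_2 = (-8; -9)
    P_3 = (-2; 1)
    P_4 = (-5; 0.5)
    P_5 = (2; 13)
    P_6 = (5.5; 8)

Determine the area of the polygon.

Apply the shoelace formula: 2A = Σ (x_i·y_{i+1} − x_{i+1}·y_i), indices taken mod 6.
Cross-terms: -17.5, -26, 4, -66, -55.5, -7.5  ⇒  Σ = -168.5
Area = |Σ|/2 = 84.25.

84.25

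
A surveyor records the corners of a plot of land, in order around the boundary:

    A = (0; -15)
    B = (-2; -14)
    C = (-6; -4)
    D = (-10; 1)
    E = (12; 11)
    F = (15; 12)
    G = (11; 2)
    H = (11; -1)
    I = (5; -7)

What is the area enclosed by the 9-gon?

288.5

Cross-terms: -30, -76, -46, -122, -21, -102, -33, -72, -75  ⇒  Σ = -577
Area = |Σ|/2 = 288.5.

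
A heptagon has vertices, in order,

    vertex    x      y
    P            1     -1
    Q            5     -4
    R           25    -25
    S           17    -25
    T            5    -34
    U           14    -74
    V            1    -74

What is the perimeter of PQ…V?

|PQ| = √((4)² + (-3)²) = √25 = 5
|QR| = √((20)² + (-21)²) = √841 = 29
|RS| = √((-8)² + (0)²) = √64 = 8
|ST| = √((-12)² + (-9)²) = √225 = 15
|TU| = √((9)² + (-40)²) = √1681 = 41
|UV| = √((-13)² + (0)²) = √169 = 13
|VP| = √((0)² + (73)²) = √5329 = 73
Perimeter = 5 + 29 + 8 + 15 + 41 + 13 + 73 = 184.

184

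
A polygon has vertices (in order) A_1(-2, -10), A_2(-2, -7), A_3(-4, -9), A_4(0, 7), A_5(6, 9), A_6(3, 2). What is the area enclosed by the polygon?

Σ = (-6) + (-10) + (-28) + (-42) + (-15) + (-26) = -127
Area = |Σ|/2 = 63.5.

63.5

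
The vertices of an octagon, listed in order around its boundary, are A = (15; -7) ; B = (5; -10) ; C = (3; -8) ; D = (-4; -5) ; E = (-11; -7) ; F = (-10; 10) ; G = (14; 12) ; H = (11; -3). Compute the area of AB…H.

422.5

Apply the surveyor's formula: 2A = Σ (x_i·y_{i+1} − x_{i+1}·y_i), indices taken mod 8.
Σ = (-115) + (-10) + (-47) + (-27) + (-180) + (-260) + (-174) + (-32) = -845
Area = |Σ|/2 = 422.5.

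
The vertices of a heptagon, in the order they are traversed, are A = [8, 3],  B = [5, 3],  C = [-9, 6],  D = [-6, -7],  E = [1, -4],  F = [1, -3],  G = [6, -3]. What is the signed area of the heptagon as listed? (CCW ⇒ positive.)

127

Apply the surveyor's formula: 2A = Σ (x_i·y_{i+1} − x_{i+1}·y_i), indices taken mod 7.
Cross-terms: 9, 57, 99, 31, 1, 15, 42  ⇒  Σ = 254
Signed area = Σ/2 = 127 (positive ⇒ counter-clockwise traversal).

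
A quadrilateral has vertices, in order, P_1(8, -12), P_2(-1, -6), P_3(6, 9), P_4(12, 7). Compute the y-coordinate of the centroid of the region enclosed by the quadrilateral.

Apply the shoelace formula. First the cross-terms c_i = x_i·y_{i+1} − x_{i+1}·y_i:
  -60, 27, -66, -200  ⇒  2A = -299, A = -149.5.
Then Σ (y_i + y_{i+1})·c_i = 1105, so ȳ = 1105 / (6·(-149.5)) = -85/69.

-85/69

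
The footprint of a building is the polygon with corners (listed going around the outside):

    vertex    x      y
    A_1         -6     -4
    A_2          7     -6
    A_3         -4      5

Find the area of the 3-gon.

Cross-terms: 64, 11, 46  ⇒  Σ = 121
Area = |Σ|/2 = 60.5.

60.5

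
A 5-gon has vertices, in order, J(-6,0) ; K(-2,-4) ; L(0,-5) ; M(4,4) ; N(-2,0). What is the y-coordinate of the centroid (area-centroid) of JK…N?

Apply the surveyor's formula. First the cross-terms c_i = x_i·y_{i+1} − x_{i+1}·y_i:
  24, 10, 20, 8, 0  ⇒  2A = 62, A = 31.
Then Σ (y_i + y_{i+1})·c_i = -174, so ȳ = -174 / (6·31) = -29/31.

-29/31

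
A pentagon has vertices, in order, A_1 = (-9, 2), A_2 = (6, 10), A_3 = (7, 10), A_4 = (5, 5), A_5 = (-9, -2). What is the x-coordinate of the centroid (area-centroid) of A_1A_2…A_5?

Apply the surveyor's formula. First the cross-terms c_i = x_i·y_{i+1} − x_{i+1}·y_i:
  -102, -10, -15, 35, -36  ⇒  2A = -128, A = -64.
Then Σ (x_i + x_{i+1})·c_i = 504, so x̄ = 504 / (6·(-64)) = -1.3125.

-1.3125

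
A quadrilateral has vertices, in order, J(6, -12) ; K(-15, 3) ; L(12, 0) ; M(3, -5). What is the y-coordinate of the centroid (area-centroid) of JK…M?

Apply the shoelace (surveyor's) formula. First the cross-terms c_i = x_i·y_{i+1} − x_{i+1}·y_i:
  -162, -36, -60, -6  ⇒  2A = -264, A = -132.
Then Σ (y_i + y_{i+1})·c_i = 1752, so ȳ = 1752 / (6·(-132)) = -73/33.

-73/33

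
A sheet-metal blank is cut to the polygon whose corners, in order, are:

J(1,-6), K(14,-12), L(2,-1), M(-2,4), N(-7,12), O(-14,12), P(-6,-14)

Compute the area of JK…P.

Σ = (72) + (10) + (6) + (4) + (84) + (268) + (50) = 494
Area = |Σ|/2 = 247.

247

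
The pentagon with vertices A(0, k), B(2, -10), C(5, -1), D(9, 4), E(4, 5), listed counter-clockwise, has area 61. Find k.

8

Write out the shoelace sum; only the two edges meeting at A involve k:
2·Area = [(4·k − 0·5) + (0·(-10) − 2·k)] + 106
       = 2·k + 106 = 122
⇒ k = 8.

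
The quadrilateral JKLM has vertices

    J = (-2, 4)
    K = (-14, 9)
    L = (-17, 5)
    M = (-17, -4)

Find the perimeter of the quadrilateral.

|JK| = √((-12)² + (5)²) = √169 = 13
|KL| = √((-3)² + (-4)²) = √25 = 5
|LM| = √((0)² + (-9)²) = √81 = 9
|MJ| = √((15)² + (8)²) = √289 = 17
Perimeter = 13 + 5 + 9 + 17 = 44.

44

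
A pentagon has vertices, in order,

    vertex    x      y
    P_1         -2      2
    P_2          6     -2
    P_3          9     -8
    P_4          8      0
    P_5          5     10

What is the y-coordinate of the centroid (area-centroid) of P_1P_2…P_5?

Apply the shoelace (surveyor's) formula. First the cross-terms c_i = x_i·y_{i+1} − x_{i+1}·y_i:
  -8, -30, 64, 80, 30  ⇒  2A = 136, A = 68.
Then Σ (y_i + y_{i+1})·c_i = 948, so ȳ = 948 / (6·68) = 79/34.

79/34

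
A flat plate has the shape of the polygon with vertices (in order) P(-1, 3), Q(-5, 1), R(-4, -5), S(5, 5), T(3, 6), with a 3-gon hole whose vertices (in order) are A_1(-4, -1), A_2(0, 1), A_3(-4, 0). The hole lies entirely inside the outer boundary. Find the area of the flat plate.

Outer boundary:
Apply the shoelace formula: 2A = Σ (x_i·y_{i+1} − x_{i+1}·y_i), indices taken mod 5.
Σ = (14) + (29) + (5) + (15) + (15) = 78
Area = |Σ|/2 = 39.
Hole:
Σ = (-4) + (4) + (4) = 4
Area = |Σ|/2 = 2.
Net area = 39 − 2 = 37.

37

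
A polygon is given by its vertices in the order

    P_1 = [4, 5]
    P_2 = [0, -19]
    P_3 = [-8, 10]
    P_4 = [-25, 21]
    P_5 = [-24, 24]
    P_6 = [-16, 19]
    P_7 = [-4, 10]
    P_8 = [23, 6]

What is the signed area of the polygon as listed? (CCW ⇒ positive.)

Apply Gauss's area formula: 2A = Σ (x_i·y_{i+1} − x_{i+1}·y_i), indices taken mod 8.
Σ = (-76) + (-152) + (82) + (-96) + (-72) + (-84) + (-254) + (91) = -561
Signed area = Σ/2 = -280.5 (negative ⇒ clockwise traversal).

-280.5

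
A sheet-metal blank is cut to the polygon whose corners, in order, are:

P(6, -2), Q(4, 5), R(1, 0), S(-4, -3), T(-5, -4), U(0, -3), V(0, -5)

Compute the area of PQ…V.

Apply the shoelace formula: 2A = Σ (x_i·y_{i+1} − x_{i+1}·y_i), indices taken mod 7.
P→Q: (6)(5) − (4)(-2) = 38
Q→R: (4)(0) − (1)(5) = -5
R→S: (1)(-3) − (-4)(0) = -3
S→T: (-4)(-4) − (-5)(-3) = 1
T→U: (-5)(-3) − (0)(-4) = 15
U→V: (0)(-5) − (0)(-3) = 0
V→P: (0)(-2) − (6)(-5) = 30
Σ = 76
Area = |Σ|/2 = 38.

38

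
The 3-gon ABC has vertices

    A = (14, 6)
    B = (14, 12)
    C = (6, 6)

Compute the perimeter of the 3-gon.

|AB| = √((0)² + (6)²) = √36 = 6
|BC| = √((-8)² + (-6)²) = √100 = 10
|CA| = √((8)² + (0)²) = √64 = 8
Perimeter = 6 + 10 + 8 = 24.

24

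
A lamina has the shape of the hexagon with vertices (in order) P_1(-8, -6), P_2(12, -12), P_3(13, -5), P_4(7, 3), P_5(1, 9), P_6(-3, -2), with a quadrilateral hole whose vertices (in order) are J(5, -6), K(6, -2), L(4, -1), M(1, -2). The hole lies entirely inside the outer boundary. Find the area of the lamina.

200

Outer boundary:
Apply the surveyor's formula: 2A = Σ (x_i·y_{i+1} − x_{i+1}·y_i), indices taken mod 6.
Cross-terms: 168, 96, 74, 60, 25, 2  ⇒  Σ = 425
Area = |Σ|/2 = 212.5.
Hole:
Σ = (26) + (2) + (-7) + (4) = 25
Area = |Σ|/2 = 12.5.
Net area = 212.5 − 12.5 = 200.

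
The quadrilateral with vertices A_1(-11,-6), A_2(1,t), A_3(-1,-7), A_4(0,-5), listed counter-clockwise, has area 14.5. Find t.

-8

Write out the shoelace sum; only the two edges meeting at A_2 involve t:
2·Area = [((-11)·t − 1·(-6)) + (1·(-7) − (-1)·t)] + -50
       = -10·t + -51 = 29
⇒ t = -8.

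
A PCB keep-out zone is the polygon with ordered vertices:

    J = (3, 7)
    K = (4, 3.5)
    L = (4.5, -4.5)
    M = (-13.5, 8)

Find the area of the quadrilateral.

Apply the surveyor's formula: 2A = Σ (x_i·y_{i+1} − x_{i+1}·y_i), indices taken mod 4.
Σ = (-17.5) + (-33.75) + (-24.75) + (-118.5) = -194.5
Area = |Σ|/2 = 97.25.

97.25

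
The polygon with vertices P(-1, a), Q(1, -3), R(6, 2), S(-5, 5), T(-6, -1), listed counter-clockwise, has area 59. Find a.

-3

The doubled signed area Σ (x_i y_{i+1} − x_{i+1} y_i) is linear in a.
With a=0 it equals 97; the coefficient of a is -7 (from the two edges through P).
So -7·a + 97 = 2·59 = 118 ⇒ a = -3.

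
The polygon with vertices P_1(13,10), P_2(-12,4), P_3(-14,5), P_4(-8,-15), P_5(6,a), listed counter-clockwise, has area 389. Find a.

The doubled signed area Σ (x_i y_{i+1} − x_{i+1} y_i) is linear in a.
With a=0 it equals 568; the coefficient of a is -21 (from the two edges through P_5).
So -21·a + 568 = 2·389 = 778 ⇒ a = -10.

-10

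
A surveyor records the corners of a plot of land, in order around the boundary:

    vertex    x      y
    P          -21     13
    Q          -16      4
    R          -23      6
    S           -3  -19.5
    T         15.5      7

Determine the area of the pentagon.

608.125

Apply Gauss's area formula: 2A = Σ (x_i·y_{i+1} − x_{i+1}·y_i), indices taken mod 5.
Σ = (124) + (-4) + (466.5) + (281.25) + (348.5) = 1216.25
Area = |Σ|/2 = 608.125.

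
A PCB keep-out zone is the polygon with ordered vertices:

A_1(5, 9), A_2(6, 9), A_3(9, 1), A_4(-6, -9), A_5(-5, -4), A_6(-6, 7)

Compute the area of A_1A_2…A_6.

Apply Gauss's area formula: 2A = Σ (x_i·y_{i+1} − x_{i+1}·y_i), indices taken mod 6.
Σ = (-9) + (-75) + (-75) + (-21) + (-59) + (-89) = -328
Area = |Σ|/2 = 164.

164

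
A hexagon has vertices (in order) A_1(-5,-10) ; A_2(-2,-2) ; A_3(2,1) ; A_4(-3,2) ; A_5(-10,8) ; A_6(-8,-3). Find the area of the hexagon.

Σ = (-10) + (2) + (7) + (-4) + (94) + (65) = 154
Area = |Σ|/2 = 77.

77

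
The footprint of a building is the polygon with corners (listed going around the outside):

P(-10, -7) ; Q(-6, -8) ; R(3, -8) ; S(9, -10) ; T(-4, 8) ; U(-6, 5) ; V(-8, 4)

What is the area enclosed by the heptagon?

Apply the surveyor's formula: 2A = Σ (x_i·y_{i+1} − x_{i+1}·y_i), indices taken mod 7.
P→Q: (-10)(-8) − (-6)(-7) = 38
Q→R: (-6)(-8) − (3)(-8) = 72
R→S: (3)(-10) − (9)(-8) = 42
S→T: (9)(8) − (-4)(-10) = 32
T→U: (-4)(5) − (-6)(8) = 28
U→V: (-6)(4) − (-8)(5) = 16
V→P: (-8)(-7) − (-10)(4) = 96
Σ = 324
Area = |Σ|/2 = 162.

162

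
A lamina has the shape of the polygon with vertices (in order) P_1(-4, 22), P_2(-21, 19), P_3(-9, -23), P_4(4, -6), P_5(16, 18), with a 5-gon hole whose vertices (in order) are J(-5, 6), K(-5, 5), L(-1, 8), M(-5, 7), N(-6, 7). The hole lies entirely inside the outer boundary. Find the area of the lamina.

Outer boundary:
Apply the surveyor's formula: 2A = Σ (x_i·y_{i+1} − x_{i+1}·y_i), indices taken mod 5.
Σ = (386) + (654) + (146) + (168) + (424) = 1778
Area = |Σ|/2 = 889.
Hole:
Apply the shoelace formula: 2A = Σ (x_i·y_{i+1} − x_{i+1}·y_i), indices taken mod 5.
J→K: (-5)(5) − (-5)(6) = 5
K→L: (-5)(8) − (-1)(5) = -35
L→M: (-1)(7) − (-5)(8) = 33
M→N: (-5)(7) − (-6)(7) = 7
N→J: (-6)(6) − (-5)(7) = -1
Σ = 9
Area = |Σ|/2 = 4.5.
Net area = 889 − 4.5 = 884.5.

884.5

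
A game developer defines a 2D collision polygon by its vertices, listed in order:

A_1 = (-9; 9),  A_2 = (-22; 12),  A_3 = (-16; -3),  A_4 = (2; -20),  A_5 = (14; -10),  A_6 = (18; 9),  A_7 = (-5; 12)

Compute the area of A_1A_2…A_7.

782

Apply the shoelace (surveyor's) formula: 2A = Σ (x_i·y_{i+1} − x_{i+1}·y_i), indices taken mod 7.
Σ = (90) + (258) + (326) + (260) + (306) + (261) + (63) = 1564
Area = |Σ|/2 = 782.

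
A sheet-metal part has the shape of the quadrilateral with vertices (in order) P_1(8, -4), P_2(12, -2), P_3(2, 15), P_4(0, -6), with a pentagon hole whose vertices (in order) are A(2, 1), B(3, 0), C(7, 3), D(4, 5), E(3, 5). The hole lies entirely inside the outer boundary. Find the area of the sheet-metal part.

112.5

Outer boundary:
Cross-terms: 32, 184, -12, 48  ⇒  Σ = 252
Area = |Σ|/2 = 126.
Hole:
Apply Gauss's area formula: 2A = Σ (x_i·y_{i+1} − x_{i+1}·y_i), indices taken mod 5.
Σ = (-3) + (9) + (23) + (5) + (-7) = 27
Area = |Σ|/2 = 13.5.
Net area = 126 − 13.5 = 112.5.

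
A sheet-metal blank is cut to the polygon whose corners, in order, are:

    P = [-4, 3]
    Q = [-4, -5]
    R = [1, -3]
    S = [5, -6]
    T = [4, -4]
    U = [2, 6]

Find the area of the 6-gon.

Cross-terms: 32, 17, 9, 4, 32, 30  ⇒  Σ = 124
Area = |Σ|/2 = 62.

62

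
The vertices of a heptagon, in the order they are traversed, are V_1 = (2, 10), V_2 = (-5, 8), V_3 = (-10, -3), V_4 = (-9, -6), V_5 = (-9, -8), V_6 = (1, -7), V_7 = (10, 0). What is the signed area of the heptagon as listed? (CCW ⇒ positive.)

226.5

Apply the shoelace (surveyor's) formula: 2A = Σ (x_i·y_{i+1} − x_{i+1}·y_i), indices taken mod 7.
V_1→V_2: (2)(8) − (-5)(10) = 66
V_2→V_3: (-5)(-3) − (-10)(8) = 95
V_3→V_4: (-10)(-6) − (-9)(-3) = 33
V_4→V_5: (-9)(-8) − (-9)(-6) = 18
V_5→V_6: (-9)(-7) − (1)(-8) = 71
V_6→V_7: (1)(0) − (10)(-7) = 70
V_7→V_1: (10)(10) − (2)(0) = 100
Σ = 453
Signed area = Σ/2 = 226.5 (positive ⇒ counter-clockwise traversal).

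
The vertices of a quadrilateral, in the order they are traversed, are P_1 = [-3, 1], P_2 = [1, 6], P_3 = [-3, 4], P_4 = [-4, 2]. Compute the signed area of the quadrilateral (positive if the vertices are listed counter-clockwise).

7.5

Apply the surveyor's formula: 2A = Σ (x_i·y_{i+1} − x_{i+1}·y_i), indices taken mod 4.
Σ = (-19) + (22) + (10) + (2) = 15
Signed area = Σ/2 = 7.5 (positive ⇒ counter-clockwise traversal).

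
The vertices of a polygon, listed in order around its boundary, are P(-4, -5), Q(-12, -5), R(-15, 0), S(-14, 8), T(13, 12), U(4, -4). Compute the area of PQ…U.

Apply the surveyor's formula: 2A = Σ (x_i·y_{i+1} − x_{i+1}·y_i), indices taken mod 6.
Σ = (-40) + (-75) + (-120) + (-272) + (-100) + (-36) = -643
Area = |Σ|/2 = 321.5.

321.5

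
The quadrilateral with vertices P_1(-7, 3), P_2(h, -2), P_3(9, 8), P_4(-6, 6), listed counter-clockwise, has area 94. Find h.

The doubled signed area Σ (x_i y_{i+1} − x_{i+1} y_i) is linear in h.
With h=0 it equals 158; the coefficient of h is 5 (from the two edges through P_2).
So 5·h + 158 = 2·94 = 188 ⇒ h = 6.

6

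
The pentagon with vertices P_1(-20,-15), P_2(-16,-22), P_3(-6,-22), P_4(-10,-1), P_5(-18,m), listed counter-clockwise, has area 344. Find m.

The doubled signed area Σ (x_i y_{i+1} − x_{i+1} y_i) is linear in m.
With m=0 it equals 458; the coefficient of m is 10 (from the two edges through P_5).
So 10·m + 458 = 2·344 = 688 ⇒ m = 23.

23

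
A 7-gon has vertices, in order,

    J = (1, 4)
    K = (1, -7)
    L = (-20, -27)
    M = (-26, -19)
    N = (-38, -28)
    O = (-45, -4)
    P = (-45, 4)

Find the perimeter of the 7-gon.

144

|JK| = √((0)² + (-11)²) = √121 = 11
|KL| = √((-21)² + (-20)²) = √841 = 29
|LM| = √((-6)² + (8)²) = √100 = 10
|MN| = √((-12)² + (-9)²) = √225 = 15
|NO| = √((-7)² + (24)²) = √625 = 25
|OP| = √((0)² + (8)²) = √64 = 8
|PJ| = √((46)² + (0)²) = √2116 = 46
Perimeter = 11 + 29 + 10 + 15 + 25 + 8 + 46 = 144.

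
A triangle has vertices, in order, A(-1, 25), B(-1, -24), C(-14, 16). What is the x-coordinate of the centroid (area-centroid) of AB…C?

Apply Gauss's area formula. First the cross-terms c_i = x_i·y_{i+1} − x_{i+1}·y_i:
  49, -352, -334  ⇒  2A = -637, A = -318.5.
Then Σ (x_i + x_{i+1})·c_i = 10192, so x̄ = 10192 / (6·(-318.5)) = -16/3.

-16/3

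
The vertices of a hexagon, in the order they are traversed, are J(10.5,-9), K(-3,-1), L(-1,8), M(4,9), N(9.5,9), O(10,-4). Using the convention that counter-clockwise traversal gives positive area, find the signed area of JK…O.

-164.5

J→K: (10.5)(-1) − (-3)(-9) = -37.5
K→L: (-3)(8) − (-1)(-1) = -25
L→M: (-1)(9) − (4)(8) = -41
M→N: (4)(9) − (9.5)(9) = -49.5
N→O: (9.5)(-4) − (10)(9) = -128
O→J: (10)(-9) − (10.5)(-4) = -48
Σ = -329
Signed area = Σ/2 = -164.5 (negative ⇒ clockwise traversal).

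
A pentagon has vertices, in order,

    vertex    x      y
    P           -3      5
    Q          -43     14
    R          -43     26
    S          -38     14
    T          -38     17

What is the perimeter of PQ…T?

|PQ| = √((-40)² + (9)²) = √1681 = 41
|QR| = √((0)² + (12)²) = √144 = 12
|RS| = √((5)² + (-12)²) = √169 = 13
|ST| = √((0)² + (3)²) = √9 = 3
|TP| = √((35)² + (-12)²) = √1369 = 37
Perimeter = 41 + 12 + 13 + 3 + 37 = 106.

106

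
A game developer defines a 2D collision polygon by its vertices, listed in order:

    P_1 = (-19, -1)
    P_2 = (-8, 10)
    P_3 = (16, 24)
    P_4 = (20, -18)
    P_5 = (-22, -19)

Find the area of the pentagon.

Apply the surveyor's formula: 2A = Σ (x_i·y_{i+1} − x_{i+1}·y_i), indices taken mod 5.
Σ = (-198) + (-352) + (-768) + (-776) + (-339) = -2433
Area = |Σ|/2 = 1216.5.

1216.5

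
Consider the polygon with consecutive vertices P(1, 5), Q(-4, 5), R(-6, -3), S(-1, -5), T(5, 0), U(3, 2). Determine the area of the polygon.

71

Apply the surveyor's formula: 2A = Σ (x_i·y_{i+1} − x_{i+1}·y_i), indices taken mod 6.
Cross-terms: 25, 42, 27, 25, 10, 13  ⇒  Σ = 142
Area = |Σ|/2 = 71.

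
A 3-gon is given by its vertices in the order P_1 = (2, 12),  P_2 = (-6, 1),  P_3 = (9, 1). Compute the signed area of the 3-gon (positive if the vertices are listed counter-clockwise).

82.5

Apply Gauss's area formula: 2A = Σ (x_i·y_{i+1} − x_{i+1}·y_i), indices taken mod 3.
P_1→P_2: (2)(1) − (-6)(12) = 74
P_2→P_3: (-6)(1) − (9)(1) = -15
P_3→P_1: (9)(12) − (2)(1) = 106
Σ = 165
Signed area = Σ/2 = 82.5 (positive ⇒ counter-clockwise traversal).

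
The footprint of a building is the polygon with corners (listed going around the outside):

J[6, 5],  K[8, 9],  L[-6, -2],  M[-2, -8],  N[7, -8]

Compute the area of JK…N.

125.5

Cross-terms: 14, 38, 44, 72, 83  ⇒  Σ = 251
Area = |Σ|/2 = 125.5.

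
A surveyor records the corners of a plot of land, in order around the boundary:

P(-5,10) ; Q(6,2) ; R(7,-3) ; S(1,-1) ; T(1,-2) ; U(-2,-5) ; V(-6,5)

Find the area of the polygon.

95.5

Cross-terms: -70, -32, -4, -1, -9, -40, -35  ⇒  Σ = -191
Area = |Σ|/2 = 95.5.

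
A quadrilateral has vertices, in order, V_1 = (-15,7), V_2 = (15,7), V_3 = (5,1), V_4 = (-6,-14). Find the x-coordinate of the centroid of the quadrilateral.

-118/39

Apply the shoelace (surveyor's) formula. First the cross-terms c_i = x_i·y_{i+1} − x_{i+1}·y_i:
  -210, -20, -64, -252  ⇒  2A = -546, A = -273.
Then Σ (x_i + x_{i+1})·c_i = 4956, so x̄ = 4956 / (6·(-273)) = -118/39.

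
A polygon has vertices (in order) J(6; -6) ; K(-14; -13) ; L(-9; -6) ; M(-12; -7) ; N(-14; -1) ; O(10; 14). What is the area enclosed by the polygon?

Apply the shoelace formula: 2A = Σ (x_i·y_{i+1} − x_{i+1}·y_i), indices taken mod 6.
Cross-terms: -162, -33, -9, -86, -186, -144  ⇒  Σ = -620
Area = |Σ|/2 = 310.

310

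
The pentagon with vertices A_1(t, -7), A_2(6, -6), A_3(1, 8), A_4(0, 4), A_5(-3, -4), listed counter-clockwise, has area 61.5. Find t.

5

The doubled signed area Σ (x_i y_{i+1} − x_{i+1} y_i) is linear in t.
With t=0 it equals 133; the coefficient of t is -2 (from the two edges through A_1).
So -2·t + 133 = 2·61.5 = 123 ⇒ t = 5.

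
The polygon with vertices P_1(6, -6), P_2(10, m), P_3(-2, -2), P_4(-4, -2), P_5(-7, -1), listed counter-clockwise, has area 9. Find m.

Write out the shoelace sum; only the two edges meeting at P_2 involve m:
2·Area = [(6·m − 10·(-6)) + (10·(-2) − (-2)·m)] + 34
       = 8·m + 74 = 18
⇒ m = -7.

-7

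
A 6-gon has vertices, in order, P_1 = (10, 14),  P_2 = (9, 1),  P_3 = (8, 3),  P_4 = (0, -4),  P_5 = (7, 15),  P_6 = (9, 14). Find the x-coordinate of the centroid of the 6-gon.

933/152

Apply the shoelace formula. First the cross-terms c_i = x_i·y_{i+1} − x_{i+1}·y_i:
  -116, 19, -32, 28, -37, -14  ⇒  2A = -152, A = -76.
Then Σ (x_i + x_{i+1})·c_i = -2799, so x̄ = -2799 / (6·(-76)) = 933/152.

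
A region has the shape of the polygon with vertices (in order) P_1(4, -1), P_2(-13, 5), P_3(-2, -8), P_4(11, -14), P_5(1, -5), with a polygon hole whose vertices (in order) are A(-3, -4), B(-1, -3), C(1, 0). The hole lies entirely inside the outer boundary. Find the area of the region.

105.5

Outer boundary:
Apply the surveyor's formula: 2A = Σ (x_i·y_{i+1} − x_{i+1}·y_i), indices taken mod 5.
Σ = (7) + (114) + (116) + (-41) + (19) = 215
Area = |Σ|/2 = 107.5.
Hole:
Apply the surveyor's formula: 2A = Σ (x_i·y_{i+1} − x_{i+1}·y_i), indices taken mod 3.
Cross-terms: 5, 3, -4  ⇒  Σ = 4
Area = |Σ|/2 = 2.
Net area = 107.5 − 2 = 105.5.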